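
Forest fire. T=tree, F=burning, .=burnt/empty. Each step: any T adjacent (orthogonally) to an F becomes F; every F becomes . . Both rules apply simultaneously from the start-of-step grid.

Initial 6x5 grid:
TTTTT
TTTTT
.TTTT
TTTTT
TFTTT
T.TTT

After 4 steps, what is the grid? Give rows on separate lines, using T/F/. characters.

Step 1: 3 trees catch fire, 1 burn out
  TTTTT
  TTTTT
  .TTTT
  TFTTT
  F.FTT
  T.TTT
Step 2: 6 trees catch fire, 3 burn out
  TTTTT
  TTTTT
  .FTTT
  F.FTT
  ...FT
  F.FTT
Step 3: 5 trees catch fire, 6 burn out
  TTTTT
  TFTTT
  ..FTT
  ...FT
  ....F
  ...FT
Step 4: 6 trees catch fire, 5 burn out
  TFTTT
  F.FTT
  ...FT
  ....F
  .....
  ....F

TFTTT
F.FTT
...FT
....F
.....
....F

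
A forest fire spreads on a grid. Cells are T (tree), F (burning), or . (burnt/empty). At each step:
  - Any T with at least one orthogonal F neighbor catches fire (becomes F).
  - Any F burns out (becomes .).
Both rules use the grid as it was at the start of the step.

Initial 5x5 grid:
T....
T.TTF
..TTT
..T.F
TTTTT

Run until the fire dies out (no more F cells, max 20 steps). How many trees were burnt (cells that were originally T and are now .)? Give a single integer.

Step 1: +3 fires, +2 burnt (F count now 3)
Step 2: +3 fires, +3 burnt (F count now 3)
Step 3: +2 fires, +3 burnt (F count now 2)
Step 4: +2 fires, +2 burnt (F count now 2)
Step 5: +1 fires, +2 burnt (F count now 1)
Step 6: +0 fires, +1 burnt (F count now 0)
Fire out after step 6
Initially T: 13, now '.': 23
Total burnt (originally-T cells now '.'): 11

Answer: 11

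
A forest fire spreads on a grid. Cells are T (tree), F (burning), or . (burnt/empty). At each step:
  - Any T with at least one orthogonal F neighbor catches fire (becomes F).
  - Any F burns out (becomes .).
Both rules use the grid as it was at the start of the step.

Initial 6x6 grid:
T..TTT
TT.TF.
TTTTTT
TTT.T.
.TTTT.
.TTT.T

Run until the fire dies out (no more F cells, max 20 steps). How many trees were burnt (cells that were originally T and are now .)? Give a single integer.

Answer: 24

Derivation:
Step 1: +3 fires, +1 burnt (F count now 3)
Step 2: +5 fires, +3 burnt (F count now 5)
Step 3: +2 fires, +5 burnt (F count now 2)
Step 4: +3 fires, +2 burnt (F count now 3)
Step 5: +5 fires, +3 burnt (F count now 5)
Step 6: +4 fires, +5 burnt (F count now 4)
Step 7: +2 fires, +4 burnt (F count now 2)
Step 8: +0 fires, +2 burnt (F count now 0)
Fire out after step 8
Initially T: 25, now '.': 35
Total burnt (originally-T cells now '.'): 24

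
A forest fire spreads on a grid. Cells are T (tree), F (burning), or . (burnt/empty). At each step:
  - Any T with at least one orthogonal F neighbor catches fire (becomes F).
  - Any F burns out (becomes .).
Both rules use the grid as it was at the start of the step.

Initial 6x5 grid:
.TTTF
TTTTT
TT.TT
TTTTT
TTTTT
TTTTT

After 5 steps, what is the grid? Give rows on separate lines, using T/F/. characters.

Step 1: 2 trees catch fire, 1 burn out
  .TTF.
  TTTTF
  TT.TT
  TTTTT
  TTTTT
  TTTTT
Step 2: 3 trees catch fire, 2 burn out
  .TF..
  TTTF.
  TT.TF
  TTTTT
  TTTTT
  TTTTT
Step 3: 4 trees catch fire, 3 burn out
  .F...
  TTF..
  TT.F.
  TTTTF
  TTTTT
  TTTTT
Step 4: 3 trees catch fire, 4 burn out
  .....
  TF...
  TT...
  TTTF.
  TTTTF
  TTTTT
Step 5: 5 trees catch fire, 3 burn out
  .....
  F....
  TF...
  TTF..
  TTTF.
  TTTTF

.....
F....
TF...
TTF..
TTTF.
TTTTF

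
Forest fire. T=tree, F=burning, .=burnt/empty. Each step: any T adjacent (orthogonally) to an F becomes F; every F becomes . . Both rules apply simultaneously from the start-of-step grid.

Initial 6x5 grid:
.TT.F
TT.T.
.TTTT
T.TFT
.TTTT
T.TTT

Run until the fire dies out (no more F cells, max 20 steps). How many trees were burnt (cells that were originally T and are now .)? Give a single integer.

Answer: 18

Derivation:
Step 1: +4 fires, +2 burnt (F count now 4)
Step 2: +6 fires, +4 burnt (F count now 6)
Step 3: +4 fires, +6 burnt (F count now 4)
Step 4: +1 fires, +4 burnt (F count now 1)
Step 5: +2 fires, +1 burnt (F count now 2)
Step 6: +1 fires, +2 burnt (F count now 1)
Step 7: +0 fires, +1 burnt (F count now 0)
Fire out after step 7
Initially T: 20, now '.': 28
Total burnt (originally-T cells now '.'): 18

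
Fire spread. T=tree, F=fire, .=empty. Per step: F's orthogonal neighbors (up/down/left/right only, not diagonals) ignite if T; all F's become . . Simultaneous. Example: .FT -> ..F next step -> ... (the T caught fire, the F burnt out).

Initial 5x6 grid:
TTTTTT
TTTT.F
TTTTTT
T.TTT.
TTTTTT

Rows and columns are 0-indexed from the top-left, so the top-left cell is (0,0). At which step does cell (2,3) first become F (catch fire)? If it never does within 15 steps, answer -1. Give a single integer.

Step 1: cell (2,3)='T' (+2 fires, +1 burnt)
Step 2: cell (2,3)='T' (+2 fires, +2 burnt)
Step 3: cell (2,3)='F' (+3 fires, +2 burnt)
  -> target ignites at step 3
Step 4: cell (2,3)='.' (+5 fires, +3 burnt)
Step 5: cell (2,3)='.' (+6 fires, +5 burnt)
Step 6: cell (2,3)='.' (+4 fires, +6 burnt)
Step 7: cell (2,3)='.' (+3 fires, +4 burnt)
Step 8: cell (2,3)='.' (+1 fires, +3 burnt)
Step 9: cell (2,3)='.' (+0 fires, +1 burnt)
  fire out at step 9

3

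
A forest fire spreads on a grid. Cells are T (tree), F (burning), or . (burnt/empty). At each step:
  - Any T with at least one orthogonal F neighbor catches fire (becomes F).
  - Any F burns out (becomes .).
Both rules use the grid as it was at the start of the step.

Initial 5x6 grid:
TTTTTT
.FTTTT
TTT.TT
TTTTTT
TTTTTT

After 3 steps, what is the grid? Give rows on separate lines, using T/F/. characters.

Step 1: 3 trees catch fire, 1 burn out
  TFTTTT
  ..FTTT
  TFT.TT
  TTTTTT
  TTTTTT
Step 2: 6 trees catch fire, 3 burn out
  F.FTTT
  ...FTT
  F.F.TT
  TFTTTT
  TTTTTT
Step 3: 5 trees catch fire, 6 burn out
  ...FTT
  ....FT
  ....TT
  F.FTTT
  TFTTTT

...FTT
....FT
....TT
F.FTTT
TFTTTT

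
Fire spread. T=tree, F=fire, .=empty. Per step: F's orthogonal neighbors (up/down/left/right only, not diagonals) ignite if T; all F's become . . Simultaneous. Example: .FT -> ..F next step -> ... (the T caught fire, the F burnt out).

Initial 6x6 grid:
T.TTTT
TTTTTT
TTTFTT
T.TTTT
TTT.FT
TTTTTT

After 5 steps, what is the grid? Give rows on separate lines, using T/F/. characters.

Step 1: 7 trees catch fire, 2 burn out
  T.TTTT
  TTTFTT
  TTF.FT
  T.TFFT
  TTT..F
  TTTTFT
Step 2: 9 trees catch fire, 7 burn out
  T.TFTT
  TTF.FT
  TF...F
  T.F..F
  TTT...
  TTTF.F
Step 3: 7 trees catch fire, 9 burn out
  T.F.FT
  TF...F
  F.....
  T.....
  TTF...
  TTF...
Step 4: 5 trees catch fire, 7 burn out
  T....F
  F.....
  ......
  F.....
  TF....
  TF....
Step 5: 3 trees catch fire, 5 burn out
  F.....
  ......
  ......
  ......
  F.....
  F.....

F.....
......
......
......
F.....
F.....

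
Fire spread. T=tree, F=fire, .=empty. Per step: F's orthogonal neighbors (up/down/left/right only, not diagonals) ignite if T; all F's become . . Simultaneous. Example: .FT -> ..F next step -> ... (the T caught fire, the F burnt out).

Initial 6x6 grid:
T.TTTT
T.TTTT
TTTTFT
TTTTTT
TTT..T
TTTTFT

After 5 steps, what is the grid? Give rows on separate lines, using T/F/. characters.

Step 1: 6 trees catch fire, 2 burn out
  T.TTTT
  T.TTFT
  TTTF.F
  TTTTFT
  TTT..T
  TTTF.F
Step 2: 8 trees catch fire, 6 burn out
  T.TTFT
  T.TF.F
  TTF...
  TTTF.F
  TTT..F
  TTF...
Step 3: 7 trees catch fire, 8 burn out
  T.TF.F
  T.F...
  TF....
  TTF...
  TTF...
  TF....
Step 4: 5 trees catch fire, 7 burn out
  T.F...
  T.....
  F.....
  TF....
  TF....
  F.....
Step 5: 3 trees catch fire, 5 burn out
  T.....
  F.....
  ......
  F.....
  F.....
  ......

T.....
F.....
......
F.....
F.....
......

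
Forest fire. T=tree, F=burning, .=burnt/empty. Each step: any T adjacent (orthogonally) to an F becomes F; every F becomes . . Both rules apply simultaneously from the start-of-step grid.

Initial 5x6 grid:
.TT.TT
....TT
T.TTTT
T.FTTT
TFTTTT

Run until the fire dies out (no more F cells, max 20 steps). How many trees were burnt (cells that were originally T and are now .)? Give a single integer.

Step 1: +4 fires, +2 burnt (F count now 4)
Step 2: +4 fires, +4 burnt (F count now 4)
Step 3: +4 fires, +4 burnt (F count now 4)
Step 4: +3 fires, +4 burnt (F count now 3)
Step 5: +2 fires, +3 burnt (F count now 2)
Step 6: +1 fires, +2 burnt (F count now 1)
Step 7: +0 fires, +1 burnt (F count now 0)
Fire out after step 7
Initially T: 20, now '.': 28
Total burnt (originally-T cells now '.'): 18

Answer: 18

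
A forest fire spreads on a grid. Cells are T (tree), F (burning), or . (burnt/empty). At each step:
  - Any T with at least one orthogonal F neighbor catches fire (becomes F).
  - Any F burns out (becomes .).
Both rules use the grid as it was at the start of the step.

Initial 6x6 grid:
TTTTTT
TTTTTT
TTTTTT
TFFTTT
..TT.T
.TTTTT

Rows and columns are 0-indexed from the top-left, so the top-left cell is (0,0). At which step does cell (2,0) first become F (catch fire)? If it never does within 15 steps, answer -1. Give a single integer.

Step 1: cell (2,0)='T' (+5 fires, +2 burnt)
Step 2: cell (2,0)='F' (+7 fires, +5 burnt)
  -> target ignites at step 2
Step 3: cell (2,0)='.' (+8 fires, +7 burnt)
Step 4: cell (2,0)='.' (+6 fires, +8 burnt)
Step 5: cell (2,0)='.' (+3 fires, +6 burnt)
Step 6: cell (2,0)='.' (+1 fires, +3 burnt)
Step 7: cell (2,0)='.' (+0 fires, +1 burnt)
  fire out at step 7

2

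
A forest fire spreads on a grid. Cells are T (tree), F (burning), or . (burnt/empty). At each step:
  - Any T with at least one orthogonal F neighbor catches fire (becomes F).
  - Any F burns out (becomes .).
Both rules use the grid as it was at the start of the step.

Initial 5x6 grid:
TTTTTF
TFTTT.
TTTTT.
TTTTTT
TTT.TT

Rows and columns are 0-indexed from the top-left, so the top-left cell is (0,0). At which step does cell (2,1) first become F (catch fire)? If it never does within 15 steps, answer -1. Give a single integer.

Step 1: cell (2,1)='F' (+5 fires, +2 burnt)
  -> target ignites at step 1
Step 2: cell (2,1)='.' (+8 fires, +5 burnt)
Step 3: cell (2,1)='.' (+5 fires, +8 burnt)
Step 4: cell (2,1)='.' (+4 fires, +5 burnt)
Step 5: cell (2,1)='.' (+2 fires, +4 burnt)
Step 6: cell (2,1)='.' (+1 fires, +2 burnt)
Step 7: cell (2,1)='.' (+0 fires, +1 burnt)
  fire out at step 7

1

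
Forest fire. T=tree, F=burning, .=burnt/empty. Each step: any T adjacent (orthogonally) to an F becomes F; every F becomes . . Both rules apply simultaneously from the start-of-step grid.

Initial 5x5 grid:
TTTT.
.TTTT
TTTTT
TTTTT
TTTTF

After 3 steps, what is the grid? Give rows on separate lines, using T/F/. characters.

Step 1: 2 trees catch fire, 1 burn out
  TTTT.
  .TTTT
  TTTTT
  TTTTF
  TTTF.
Step 2: 3 trees catch fire, 2 burn out
  TTTT.
  .TTTT
  TTTTF
  TTTF.
  TTF..
Step 3: 4 trees catch fire, 3 burn out
  TTTT.
  .TTTF
  TTTF.
  TTF..
  TF...

TTTT.
.TTTF
TTTF.
TTF..
TF...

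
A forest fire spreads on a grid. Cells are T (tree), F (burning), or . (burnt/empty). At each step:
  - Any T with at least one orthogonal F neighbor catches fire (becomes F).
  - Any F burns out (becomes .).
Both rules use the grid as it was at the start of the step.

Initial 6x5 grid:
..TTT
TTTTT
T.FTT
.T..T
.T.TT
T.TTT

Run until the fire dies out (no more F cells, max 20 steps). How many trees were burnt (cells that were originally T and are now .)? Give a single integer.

Answer: 17

Derivation:
Step 1: +2 fires, +1 burnt (F count now 2)
Step 2: +4 fires, +2 burnt (F count now 4)
Step 3: +4 fires, +4 burnt (F count now 4)
Step 4: +3 fires, +4 burnt (F count now 3)
Step 5: +2 fires, +3 burnt (F count now 2)
Step 6: +1 fires, +2 burnt (F count now 1)
Step 7: +1 fires, +1 burnt (F count now 1)
Step 8: +0 fires, +1 burnt (F count now 0)
Fire out after step 8
Initially T: 20, now '.': 27
Total burnt (originally-T cells now '.'): 17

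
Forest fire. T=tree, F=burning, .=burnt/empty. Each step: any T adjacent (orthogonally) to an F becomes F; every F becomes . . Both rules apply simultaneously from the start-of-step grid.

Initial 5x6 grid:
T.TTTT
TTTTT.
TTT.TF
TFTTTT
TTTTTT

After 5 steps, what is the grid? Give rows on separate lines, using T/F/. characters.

Step 1: 6 trees catch fire, 2 burn out
  T.TTTT
  TTTTT.
  TFT.F.
  F.FTTF
  TFTTTT
Step 2: 9 trees catch fire, 6 burn out
  T.TTTT
  TFTTF.
  F.F...
  ...FF.
  F.FTTF
Step 3: 6 trees catch fire, 9 burn out
  T.TTFT
  F.FF..
  ......
  ......
  ...FF.
Step 4: 4 trees catch fire, 6 burn out
  F.FF.F
  ......
  ......
  ......
  ......
Step 5: 0 trees catch fire, 4 burn out
  ......
  ......
  ......
  ......
  ......

......
......
......
......
......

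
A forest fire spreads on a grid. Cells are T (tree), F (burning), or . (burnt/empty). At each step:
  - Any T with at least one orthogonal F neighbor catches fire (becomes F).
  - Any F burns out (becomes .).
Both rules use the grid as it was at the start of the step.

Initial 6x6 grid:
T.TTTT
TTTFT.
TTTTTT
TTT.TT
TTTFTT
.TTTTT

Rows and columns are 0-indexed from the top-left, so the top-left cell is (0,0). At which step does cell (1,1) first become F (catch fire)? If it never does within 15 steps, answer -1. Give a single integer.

Step 1: cell (1,1)='T' (+7 fires, +2 burnt)
Step 2: cell (1,1)='F' (+11 fires, +7 burnt)
  -> target ignites at step 2
Step 3: cell (1,1)='.' (+9 fires, +11 burnt)
Step 4: cell (1,1)='.' (+3 fires, +9 burnt)
Step 5: cell (1,1)='.' (+0 fires, +3 burnt)
  fire out at step 5

2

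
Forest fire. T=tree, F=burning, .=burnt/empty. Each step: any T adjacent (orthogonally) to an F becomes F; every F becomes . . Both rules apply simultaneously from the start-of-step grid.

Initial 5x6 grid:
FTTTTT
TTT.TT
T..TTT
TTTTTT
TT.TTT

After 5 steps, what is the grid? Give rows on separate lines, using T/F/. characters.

Step 1: 2 trees catch fire, 1 burn out
  .FTTTT
  FTT.TT
  T..TTT
  TTTTTT
  TT.TTT
Step 2: 3 trees catch fire, 2 burn out
  ..FTTT
  .FT.TT
  F..TTT
  TTTTTT
  TT.TTT
Step 3: 3 trees catch fire, 3 burn out
  ...FTT
  ..F.TT
  ...TTT
  FTTTTT
  TT.TTT
Step 4: 3 trees catch fire, 3 burn out
  ....FT
  ....TT
  ...TTT
  .FTTTT
  FT.TTT
Step 5: 4 trees catch fire, 3 burn out
  .....F
  ....FT
  ...TTT
  ..FTTT
  .F.TTT

.....F
....FT
...TTT
..FTTT
.F.TTT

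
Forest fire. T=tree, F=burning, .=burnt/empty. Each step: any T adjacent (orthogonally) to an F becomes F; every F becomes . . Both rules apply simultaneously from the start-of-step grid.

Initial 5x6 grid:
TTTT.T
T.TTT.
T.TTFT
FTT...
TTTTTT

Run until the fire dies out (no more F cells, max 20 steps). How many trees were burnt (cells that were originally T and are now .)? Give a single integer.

Answer: 20

Derivation:
Step 1: +6 fires, +2 burnt (F count now 6)
Step 2: +5 fires, +6 burnt (F count now 5)
Step 3: +4 fires, +5 burnt (F count now 4)
Step 4: +3 fires, +4 burnt (F count now 3)
Step 5: +1 fires, +3 burnt (F count now 1)
Step 6: +1 fires, +1 burnt (F count now 1)
Step 7: +0 fires, +1 burnt (F count now 0)
Fire out after step 7
Initially T: 21, now '.': 29
Total burnt (originally-T cells now '.'): 20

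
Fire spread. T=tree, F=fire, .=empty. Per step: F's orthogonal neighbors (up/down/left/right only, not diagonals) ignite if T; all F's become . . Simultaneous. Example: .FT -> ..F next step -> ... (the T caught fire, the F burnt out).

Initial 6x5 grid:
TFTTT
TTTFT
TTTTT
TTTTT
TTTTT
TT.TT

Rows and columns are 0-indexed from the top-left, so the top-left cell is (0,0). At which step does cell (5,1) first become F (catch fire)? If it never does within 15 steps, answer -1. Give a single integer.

Step 1: cell (5,1)='T' (+7 fires, +2 burnt)
Step 2: cell (5,1)='T' (+6 fires, +7 burnt)
Step 3: cell (5,1)='T' (+5 fires, +6 burnt)
Step 4: cell (5,1)='T' (+5 fires, +5 burnt)
Step 5: cell (5,1)='F' (+3 fires, +5 burnt)
  -> target ignites at step 5
Step 6: cell (5,1)='.' (+1 fires, +3 burnt)
Step 7: cell (5,1)='.' (+0 fires, +1 burnt)
  fire out at step 7

5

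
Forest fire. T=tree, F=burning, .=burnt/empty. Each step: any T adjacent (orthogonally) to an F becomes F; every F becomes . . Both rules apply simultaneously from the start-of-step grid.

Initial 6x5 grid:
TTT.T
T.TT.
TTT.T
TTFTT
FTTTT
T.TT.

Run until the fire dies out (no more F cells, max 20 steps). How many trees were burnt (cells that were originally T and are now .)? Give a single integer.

Answer: 21

Derivation:
Step 1: +7 fires, +2 burnt (F count now 7)
Step 2: +6 fires, +7 burnt (F count now 6)
Step 3: +6 fires, +6 burnt (F count now 6)
Step 4: +2 fires, +6 burnt (F count now 2)
Step 5: +0 fires, +2 burnt (F count now 0)
Fire out after step 5
Initially T: 22, now '.': 29
Total burnt (originally-T cells now '.'): 21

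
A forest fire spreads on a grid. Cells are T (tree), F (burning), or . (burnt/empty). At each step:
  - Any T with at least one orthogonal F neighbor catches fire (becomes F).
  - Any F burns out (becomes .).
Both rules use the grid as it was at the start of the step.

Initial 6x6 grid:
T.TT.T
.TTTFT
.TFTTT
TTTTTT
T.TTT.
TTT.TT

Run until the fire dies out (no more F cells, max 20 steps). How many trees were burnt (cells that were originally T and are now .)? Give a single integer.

Answer: 26

Derivation:
Step 1: +7 fires, +2 burnt (F count now 7)
Step 2: +9 fires, +7 burnt (F count now 9)
Step 3: +5 fires, +9 burnt (F count now 5)
Step 4: +3 fires, +5 burnt (F count now 3)
Step 5: +2 fires, +3 burnt (F count now 2)
Step 6: +0 fires, +2 burnt (F count now 0)
Fire out after step 6
Initially T: 27, now '.': 35
Total burnt (originally-T cells now '.'): 26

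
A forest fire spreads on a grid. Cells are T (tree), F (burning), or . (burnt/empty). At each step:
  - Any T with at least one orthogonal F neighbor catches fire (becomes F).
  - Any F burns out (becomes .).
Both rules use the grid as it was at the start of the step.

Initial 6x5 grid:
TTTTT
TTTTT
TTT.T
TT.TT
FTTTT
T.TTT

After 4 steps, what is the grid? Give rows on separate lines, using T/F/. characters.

Step 1: 3 trees catch fire, 1 burn out
  TTTTT
  TTTTT
  TTT.T
  FT.TT
  .FTTT
  F.TTT
Step 2: 3 trees catch fire, 3 burn out
  TTTTT
  TTTTT
  FTT.T
  .F.TT
  ..FTT
  ..TTT
Step 3: 4 trees catch fire, 3 burn out
  TTTTT
  FTTTT
  .FT.T
  ...TT
  ...FT
  ..FTT
Step 4: 6 trees catch fire, 4 burn out
  FTTTT
  .FTTT
  ..F.T
  ...FT
  ....F
  ...FT

FTTTT
.FTTT
..F.T
...FT
....F
...FT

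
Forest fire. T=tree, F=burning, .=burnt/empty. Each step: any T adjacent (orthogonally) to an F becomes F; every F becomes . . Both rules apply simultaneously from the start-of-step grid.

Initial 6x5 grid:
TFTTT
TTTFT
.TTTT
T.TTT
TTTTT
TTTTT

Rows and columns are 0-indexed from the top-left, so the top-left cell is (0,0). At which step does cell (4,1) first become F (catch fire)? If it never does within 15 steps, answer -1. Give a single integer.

Step 1: cell (4,1)='T' (+7 fires, +2 burnt)
Step 2: cell (4,1)='T' (+6 fires, +7 burnt)
Step 3: cell (4,1)='T' (+3 fires, +6 burnt)
Step 4: cell (4,1)='T' (+3 fires, +3 burnt)
Step 5: cell (4,1)='F' (+3 fires, +3 burnt)
  -> target ignites at step 5
Step 6: cell (4,1)='.' (+2 fires, +3 burnt)
Step 7: cell (4,1)='.' (+2 fires, +2 burnt)
Step 8: cell (4,1)='.' (+0 fires, +2 burnt)
  fire out at step 8

5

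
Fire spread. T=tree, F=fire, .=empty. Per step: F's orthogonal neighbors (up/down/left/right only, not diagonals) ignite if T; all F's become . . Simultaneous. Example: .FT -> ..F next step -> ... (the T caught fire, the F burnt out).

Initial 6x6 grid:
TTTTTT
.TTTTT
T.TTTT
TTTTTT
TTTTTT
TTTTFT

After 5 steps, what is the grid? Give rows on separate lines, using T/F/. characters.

Step 1: 3 trees catch fire, 1 burn out
  TTTTTT
  .TTTTT
  T.TTTT
  TTTTTT
  TTTTFT
  TTTF.F
Step 2: 4 trees catch fire, 3 burn out
  TTTTTT
  .TTTTT
  T.TTTT
  TTTTFT
  TTTF.F
  TTF...
Step 3: 5 trees catch fire, 4 burn out
  TTTTTT
  .TTTTT
  T.TTFT
  TTTF.F
  TTF...
  TF....
Step 4: 6 trees catch fire, 5 burn out
  TTTTTT
  .TTTFT
  T.TF.F
  TTF...
  TF....
  F.....
Step 5: 6 trees catch fire, 6 burn out
  TTTTFT
  .TTF.F
  T.F...
  TF....
  F.....
  ......

TTTTFT
.TTF.F
T.F...
TF....
F.....
......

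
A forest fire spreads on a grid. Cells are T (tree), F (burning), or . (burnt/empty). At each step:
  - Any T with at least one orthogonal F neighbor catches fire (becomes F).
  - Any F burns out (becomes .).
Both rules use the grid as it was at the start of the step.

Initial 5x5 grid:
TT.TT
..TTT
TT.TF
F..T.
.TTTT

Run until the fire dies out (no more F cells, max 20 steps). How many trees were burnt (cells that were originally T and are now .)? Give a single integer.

Step 1: +3 fires, +2 burnt (F count now 3)
Step 2: +4 fires, +3 burnt (F count now 4)
Step 3: +3 fires, +4 burnt (F count now 3)
Step 4: +2 fires, +3 burnt (F count now 2)
Step 5: +1 fires, +2 burnt (F count now 1)
Step 6: +0 fires, +1 burnt (F count now 0)
Fire out after step 6
Initially T: 15, now '.': 23
Total burnt (originally-T cells now '.'): 13

Answer: 13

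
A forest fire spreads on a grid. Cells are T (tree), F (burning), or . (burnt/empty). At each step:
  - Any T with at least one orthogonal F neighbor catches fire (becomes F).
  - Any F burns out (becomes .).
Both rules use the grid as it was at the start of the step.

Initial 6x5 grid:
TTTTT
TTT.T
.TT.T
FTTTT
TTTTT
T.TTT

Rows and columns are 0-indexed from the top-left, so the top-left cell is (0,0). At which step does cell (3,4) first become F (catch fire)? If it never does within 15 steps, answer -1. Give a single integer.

Step 1: cell (3,4)='T' (+2 fires, +1 burnt)
Step 2: cell (3,4)='T' (+4 fires, +2 burnt)
Step 3: cell (3,4)='T' (+4 fires, +4 burnt)
Step 4: cell (3,4)='F' (+6 fires, +4 burnt)
  -> target ignites at step 4
Step 5: cell (3,4)='.' (+5 fires, +6 burnt)
Step 6: cell (3,4)='.' (+3 fires, +5 burnt)
Step 7: cell (3,4)='.' (+1 fires, +3 burnt)
Step 8: cell (3,4)='.' (+0 fires, +1 burnt)
  fire out at step 8

4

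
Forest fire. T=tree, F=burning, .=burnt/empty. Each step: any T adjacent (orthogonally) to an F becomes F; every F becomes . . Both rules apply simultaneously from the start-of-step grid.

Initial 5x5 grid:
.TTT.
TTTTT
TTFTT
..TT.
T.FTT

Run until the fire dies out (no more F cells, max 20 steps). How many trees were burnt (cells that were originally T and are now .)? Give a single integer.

Answer: 16

Derivation:
Step 1: +5 fires, +2 burnt (F count now 5)
Step 2: +7 fires, +5 burnt (F count now 7)
Step 3: +4 fires, +7 burnt (F count now 4)
Step 4: +0 fires, +4 burnt (F count now 0)
Fire out after step 4
Initially T: 17, now '.': 24
Total burnt (originally-T cells now '.'): 16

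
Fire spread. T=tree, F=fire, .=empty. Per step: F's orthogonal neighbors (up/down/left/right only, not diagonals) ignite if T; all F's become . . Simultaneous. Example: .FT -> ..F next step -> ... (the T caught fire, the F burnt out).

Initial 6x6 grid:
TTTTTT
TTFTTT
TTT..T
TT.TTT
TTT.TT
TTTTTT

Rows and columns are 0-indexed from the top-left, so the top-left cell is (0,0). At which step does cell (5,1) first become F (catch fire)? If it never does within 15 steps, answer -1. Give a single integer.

Step 1: cell (5,1)='T' (+4 fires, +1 burnt)
Step 2: cell (5,1)='T' (+5 fires, +4 burnt)
Step 3: cell (5,1)='T' (+5 fires, +5 burnt)
Step 4: cell (5,1)='T' (+4 fires, +5 burnt)
Step 5: cell (5,1)='F' (+4 fires, +4 burnt)
  -> target ignites at step 5
Step 6: cell (5,1)='.' (+4 fires, +4 burnt)
Step 7: cell (5,1)='.' (+4 fires, +4 burnt)
Step 8: cell (5,1)='.' (+1 fires, +4 burnt)
Step 9: cell (5,1)='.' (+0 fires, +1 burnt)
  fire out at step 9

5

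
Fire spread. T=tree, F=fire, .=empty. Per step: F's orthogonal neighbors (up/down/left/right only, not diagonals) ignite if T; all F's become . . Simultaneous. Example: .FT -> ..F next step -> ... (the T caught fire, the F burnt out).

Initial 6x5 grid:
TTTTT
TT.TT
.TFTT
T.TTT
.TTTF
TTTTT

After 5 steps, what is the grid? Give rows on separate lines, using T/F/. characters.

Step 1: 6 trees catch fire, 2 burn out
  TTTTT
  TT.TT
  .F.FT
  T.FTF
  .TTF.
  TTTTF
Step 2: 6 trees catch fire, 6 burn out
  TTTTT
  TF.FT
  ....F
  T..F.
  .TF..
  TTTF.
Step 3: 6 trees catch fire, 6 burn out
  TFTFT
  F...F
  .....
  T....
  .F...
  TTF..
Step 4: 4 trees catch fire, 6 burn out
  F.F.F
  .....
  .....
  T....
  .....
  TF...
Step 5: 1 trees catch fire, 4 burn out
  .....
  .....
  .....
  T....
  .....
  F....

.....
.....
.....
T....
.....
F....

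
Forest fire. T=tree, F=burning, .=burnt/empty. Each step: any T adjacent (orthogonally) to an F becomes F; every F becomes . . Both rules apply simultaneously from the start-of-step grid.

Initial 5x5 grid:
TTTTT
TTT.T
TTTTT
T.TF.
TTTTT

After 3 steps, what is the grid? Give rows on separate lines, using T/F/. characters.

Step 1: 3 trees catch fire, 1 burn out
  TTTTT
  TTT.T
  TTTFT
  T.F..
  TTTFT
Step 2: 4 trees catch fire, 3 burn out
  TTTTT
  TTT.T
  TTF.F
  T....
  TTF.F
Step 3: 4 trees catch fire, 4 burn out
  TTTTT
  TTF.F
  TF...
  T....
  TF...

TTTTT
TTF.F
TF...
T....
TF...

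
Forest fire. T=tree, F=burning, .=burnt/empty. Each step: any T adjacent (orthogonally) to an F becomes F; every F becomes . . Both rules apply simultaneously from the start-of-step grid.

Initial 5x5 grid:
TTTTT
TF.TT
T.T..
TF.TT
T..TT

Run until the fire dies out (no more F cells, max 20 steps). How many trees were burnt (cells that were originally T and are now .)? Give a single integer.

Step 1: +3 fires, +2 burnt (F count now 3)
Step 2: +4 fires, +3 burnt (F count now 4)
Step 3: +1 fires, +4 burnt (F count now 1)
Step 4: +2 fires, +1 burnt (F count now 2)
Step 5: +1 fires, +2 burnt (F count now 1)
Step 6: +0 fires, +1 burnt (F count now 0)
Fire out after step 6
Initially T: 16, now '.': 20
Total burnt (originally-T cells now '.'): 11

Answer: 11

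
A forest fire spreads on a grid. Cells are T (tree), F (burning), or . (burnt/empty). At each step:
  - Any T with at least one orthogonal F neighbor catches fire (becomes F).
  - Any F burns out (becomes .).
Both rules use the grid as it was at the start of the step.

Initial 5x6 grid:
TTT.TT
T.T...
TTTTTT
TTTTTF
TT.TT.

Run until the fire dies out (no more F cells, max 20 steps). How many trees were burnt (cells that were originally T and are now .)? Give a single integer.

Answer: 20

Derivation:
Step 1: +2 fires, +1 burnt (F count now 2)
Step 2: +3 fires, +2 burnt (F count now 3)
Step 3: +3 fires, +3 burnt (F count now 3)
Step 4: +2 fires, +3 burnt (F count now 2)
Step 5: +4 fires, +2 burnt (F count now 4)
Step 6: +3 fires, +4 burnt (F count now 3)
Step 7: +2 fires, +3 burnt (F count now 2)
Step 8: +1 fires, +2 burnt (F count now 1)
Step 9: +0 fires, +1 burnt (F count now 0)
Fire out after step 9
Initially T: 22, now '.': 28
Total burnt (originally-T cells now '.'): 20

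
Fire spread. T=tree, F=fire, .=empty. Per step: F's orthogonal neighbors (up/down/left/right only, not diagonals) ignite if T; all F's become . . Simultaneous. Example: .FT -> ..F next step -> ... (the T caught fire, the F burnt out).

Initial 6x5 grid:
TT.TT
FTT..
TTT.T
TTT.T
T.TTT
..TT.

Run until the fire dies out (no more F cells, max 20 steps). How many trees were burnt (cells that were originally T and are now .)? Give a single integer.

Answer: 18

Derivation:
Step 1: +3 fires, +1 burnt (F count now 3)
Step 2: +4 fires, +3 burnt (F count now 4)
Step 3: +3 fires, +4 burnt (F count now 3)
Step 4: +1 fires, +3 burnt (F count now 1)
Step 5: +1 fires, +1 burnt (F count now 1)
Step 6: +2 fires, +1 burnt (F count now 2)
Step 7: +2 fires, +2 burnt (F count now 2)
Step 8: +1 fires, +2 burnt (F count now 1)
Step 9: +1 fires, +1 burnt (F count now 1)
Step 10: +0 fires, +1 burnt (F count now 0)
Fire out after step 10
Initially T: 20, now '.': 28
Total burnt (originally-T cells now '.'): 18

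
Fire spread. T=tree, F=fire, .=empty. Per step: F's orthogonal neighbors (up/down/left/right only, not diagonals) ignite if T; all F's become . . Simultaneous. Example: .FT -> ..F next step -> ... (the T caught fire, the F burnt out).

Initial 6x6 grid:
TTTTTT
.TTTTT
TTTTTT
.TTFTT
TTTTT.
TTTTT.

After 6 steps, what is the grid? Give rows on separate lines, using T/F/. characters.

Step 1: 4 trees catch fire, 1 burn out
  TTTTTT
  .TTTTT
  TTTFTT
  .TF.FT
  TTTFT.
  TTTTT.
Step 2: 8 trees catch fire, 4 burn out
  TTTTTT
  .TTFTT
  TTF.FT
  .F...F
  TTF.F.
  TTTFT.
Step 3: 8 trees catch fire, 8 burn out
  TTTFTT
  .TF.FT
  TF...F
  ......
  TF....
  TTF.F.
Step 4: 7 trees catch fire, 8 burn out
  TTF.FT
  .F...F
  F.....
  ......
  F.....
  TF....
Step 5: 3 trees catch fire, 7 burn out
  TF...F
  ......
  ......
  ......
  ......
  F.....
Step 6: 1 trees catch fire, 3 burn out
  F.....
  ......
  ......
  ......
  ......
  ......

F.....
......
......
......
......
......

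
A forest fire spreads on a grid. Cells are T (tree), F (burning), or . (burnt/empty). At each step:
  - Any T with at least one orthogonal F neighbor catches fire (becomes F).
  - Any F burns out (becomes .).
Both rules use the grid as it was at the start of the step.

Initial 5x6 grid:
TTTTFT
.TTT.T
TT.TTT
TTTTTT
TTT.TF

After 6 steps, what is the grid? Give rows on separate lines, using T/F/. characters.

Step 1: 4 trees catch fire, 2 burn out
  TTTF.F
  .TTT.T
  TT.TTT
  TTTTTF
  TTT.F.
Step 2: 5 trees catch fire, 4 burn out
  TTF...
  .TTF.F
  TT.TTF
  TTTTF.
  TTT...
Step 3: 5 trees catch fire, 5 burn out
  TF....
  .TF...
  TT.FF.
  TTTF..
  TTT...
Step 4: 3 trees catch fire, 5 burn out
  F.....
  .F....
  TT....
  TTF...
  TTT...
Step 5: 3 trees catch fire, 3 burn out
  ......
  ......
  TF....
  TF....
  TTF...
Step 6: 3 trees catch fire, 3 burn out
  ......
  ......
  F.....
  F.....
  TF....

......
......
F.....
F.....
TF....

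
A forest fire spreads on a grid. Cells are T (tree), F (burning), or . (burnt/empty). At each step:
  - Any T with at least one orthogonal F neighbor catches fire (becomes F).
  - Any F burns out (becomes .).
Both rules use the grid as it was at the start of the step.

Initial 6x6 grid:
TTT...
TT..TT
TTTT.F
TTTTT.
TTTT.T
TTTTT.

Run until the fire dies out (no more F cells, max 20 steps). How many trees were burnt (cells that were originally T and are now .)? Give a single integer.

Step 1: +1 fires, +1 burnt (F count now 1)
Step 2: +1 fires, +1 burnt (F count now 1)
Step 3: +0 fires, +1 burnt (F count now 0)
Fire out after step 3
Initially T: 26, now '.': 12
Total burnt (originally-T cells now '.'): 2

Answer: 2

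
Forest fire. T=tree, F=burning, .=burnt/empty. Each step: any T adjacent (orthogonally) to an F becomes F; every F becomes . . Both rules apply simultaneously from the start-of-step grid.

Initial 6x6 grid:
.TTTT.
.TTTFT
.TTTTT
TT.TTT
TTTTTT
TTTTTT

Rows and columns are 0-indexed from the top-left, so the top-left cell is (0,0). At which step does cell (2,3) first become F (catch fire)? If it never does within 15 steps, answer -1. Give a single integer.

Step 1: cell (2,3)='T' (+4 fires, +1 burnt)
Step 2: cell (2,3)='F' (+5 fires, +4 burnt)
  -> target ignites at step 2
Step 3: cell (2,3)='.' (+6 fires, +5 burnt)
Step 4: cell (2,3)='.' (+5 fires, +6 burnt)
Step 5: cell (2,3)='.' (+4 fires, +5 burnt)
Step 6: cell (2,3)='.' (+3 fires, +4 burnt)
Step 7: cell (2,3)='.' (+2 fires, +3 burnt)
Step 8: cell (2,3)='.' (+1 fires, +2 burnt)
Step 9: cell (2,3)='.' (+0 fires, +1 burnt)
  fire out at step 9

2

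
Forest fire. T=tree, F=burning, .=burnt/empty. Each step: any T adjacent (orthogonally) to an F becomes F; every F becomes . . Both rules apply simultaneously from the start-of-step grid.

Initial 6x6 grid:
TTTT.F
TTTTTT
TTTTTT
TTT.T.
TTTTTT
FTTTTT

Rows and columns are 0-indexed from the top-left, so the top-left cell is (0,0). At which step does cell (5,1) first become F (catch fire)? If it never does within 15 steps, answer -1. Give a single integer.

Step 1: cell (5,1)='F' (+3 fires, +2 burnt)
  -> target ignites at step 1
Step 2: cell (5,1)='.' (+5 fires, +3 burnt)
Step 3: cell (5,1)='.' (+6 fires, +5 burnt)
Step 4: cell (5,1)='.' (+9 fires, +6 burnt)
Step 5: cell (5,1)='.' (+6 fires, +9 burnt)
Step 6: cell (5,1)='.' (+2 fires, +6 burnt)
Step 7: cell (5,1)='.' (+0 fires, +2 burnt)
  fire out at step 7

1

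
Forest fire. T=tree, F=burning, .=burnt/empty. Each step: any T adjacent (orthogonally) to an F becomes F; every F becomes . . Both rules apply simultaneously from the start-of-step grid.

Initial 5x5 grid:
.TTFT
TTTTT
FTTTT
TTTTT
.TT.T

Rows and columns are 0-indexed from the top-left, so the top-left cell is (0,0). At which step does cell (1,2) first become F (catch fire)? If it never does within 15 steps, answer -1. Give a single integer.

Step 1: cell (1,2)='T' (+6 fires, +2 burnt)
Step 2: cell (1,2)='F' (+7 fires, +6 burnt)
  -> target ignites at step 2
Step 3: cell (1,2)='.' (+4 fires, +7 burnt)
Step 4: cell (1,2)='.' (+2 fires, +4 burnt)
Step 5: cell (1,2)='.' (+1 fires, +2 burnt)
Step 6: cell (1,2)='.' (+0 fires, +1 burnt)
  fire out at step 6

2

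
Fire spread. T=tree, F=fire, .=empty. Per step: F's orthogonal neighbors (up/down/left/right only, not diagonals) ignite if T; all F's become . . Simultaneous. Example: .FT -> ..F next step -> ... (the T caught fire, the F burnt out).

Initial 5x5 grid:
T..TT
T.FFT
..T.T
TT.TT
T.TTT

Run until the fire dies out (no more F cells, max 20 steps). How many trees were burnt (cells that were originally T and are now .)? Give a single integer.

Step 1: +3 fires, +2 burnt (F count now 3)
Step 2: +2 fires, +3 burnt (F count now 2)
Step 3: +1 fires, +2 burnt (F count now 1)
Step 4: +2 fires, +1 burnt (F count now 2)
Step 5: +1 fires, +2 burnt (F count now 1)
Step 6: +1 fires, +1 burnt (F count now 1)
Step 7: +0 fires, +1 burnt (F count now 0)
Fire out after step 7
Initially T: 15, now '.': 20
Total burnt (originally-T cells now '.'): 10

Answer: 10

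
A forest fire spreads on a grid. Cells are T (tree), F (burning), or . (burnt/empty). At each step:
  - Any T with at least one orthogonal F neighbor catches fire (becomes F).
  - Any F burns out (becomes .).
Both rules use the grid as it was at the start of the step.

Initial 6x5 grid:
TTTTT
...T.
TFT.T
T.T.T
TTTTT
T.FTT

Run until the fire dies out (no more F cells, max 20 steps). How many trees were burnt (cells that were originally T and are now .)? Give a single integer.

Answer: 14

Derivation:
Step 1: +4 fires, +2 burnt (F count now 4)
Step 2: +5 fires, +4 burnt (F count now 5)
Step 3: +2 fires, +5 burnt (F count now 2)
Step 4: +2 fires, +2 burnt (F count now 2)
Step 5: +1 fires, +2 burnt (F count now 1)
Step 6: +0 fires, +1 burnt (F count now 0)
Fire out after step 6
Initially T: 20, now '.': 24
Total burnt (originally-T cells now '.'): 14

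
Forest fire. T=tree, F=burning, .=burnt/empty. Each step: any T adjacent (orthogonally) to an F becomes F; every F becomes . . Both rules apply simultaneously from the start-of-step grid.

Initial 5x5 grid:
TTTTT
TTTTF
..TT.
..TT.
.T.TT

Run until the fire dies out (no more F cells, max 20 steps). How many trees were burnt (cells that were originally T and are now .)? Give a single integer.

Answer: 15

Derivation:
Step 1: +2 fires, +1 burnt (F count now 2)
Step 2: +3 fires, +2 burnt (F count now 3)
Step 3: +4 fires, +3 burnt (F count now 4)
Step 4: +4 fires, +4 burnt (F count now 4)
Step 5: +2 fires, +4 burnt (F count now 2)
Step 6: +0 fires, +2 burnt (F count now 0)
Fire out after step 6
Initially T: 16, now '.': 24
Total burnt (originally-T cells now '.'): 15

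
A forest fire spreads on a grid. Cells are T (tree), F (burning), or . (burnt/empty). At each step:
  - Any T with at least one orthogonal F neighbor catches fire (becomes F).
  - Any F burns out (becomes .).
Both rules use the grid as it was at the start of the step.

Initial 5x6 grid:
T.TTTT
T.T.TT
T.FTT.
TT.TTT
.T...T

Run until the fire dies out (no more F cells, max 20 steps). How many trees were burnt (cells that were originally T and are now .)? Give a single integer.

Answer: 13

Derivation:
Step 1: +2 fires, +1 burnt (F count now 2)
Step 2: +3 fires, +2 burnt (F count now 3)
Step 3: +3 fires, +3 burnt (F count now 3)
Step 4: +3 fires, +3 burnt (F count now 3)
Step 5: +2 fires, +3 burnt (F count now 2)
Step 6: +0 fires, +2 burnt (F count now 0)
Fire out after step 6
Initially T: 19, now '.': 24
Total burnt (originally-T cells now '.'): 13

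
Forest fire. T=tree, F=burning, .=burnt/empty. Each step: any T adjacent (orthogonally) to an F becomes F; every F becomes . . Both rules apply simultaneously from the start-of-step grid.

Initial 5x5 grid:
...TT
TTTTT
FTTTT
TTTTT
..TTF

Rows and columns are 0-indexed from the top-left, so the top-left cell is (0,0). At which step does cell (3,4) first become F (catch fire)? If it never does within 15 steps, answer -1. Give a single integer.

Step 1: cell (3,4)='F' (+5 fires, +2 burnt)
  -> target ignites at step 1
Step 2: cell (3,4)='.' (+6 fires, +5 burnt)
Step 3: cell (3,4)='.' (+4 fires, +6 burnt)
Step 4: cell (3,4)='.' (+2 fires, +4 burnt)
Step 5: cell (3,4)='.' (+1 fires, +2 burnt)
Step 6: cell (3,4)='.' (+0 fires, +1 burnt)
  fire out at step 6

1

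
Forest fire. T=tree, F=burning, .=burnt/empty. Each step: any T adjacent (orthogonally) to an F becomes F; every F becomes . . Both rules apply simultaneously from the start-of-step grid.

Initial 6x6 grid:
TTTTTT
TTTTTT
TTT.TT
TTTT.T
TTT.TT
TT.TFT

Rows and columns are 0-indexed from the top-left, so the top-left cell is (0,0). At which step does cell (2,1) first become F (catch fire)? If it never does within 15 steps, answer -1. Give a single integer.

Step 1: cell (2,1)='T' (+3 fires, +1 burnt)
Step 2: cell (2,1)='T' (+1 fires, +3 burnt)
Step 3: cell (2,1)='T' (+1 fires, +1 burnt)
Step 4: cell (2,1)='T' (+1 fires, +1 burnt)
Step 5: cell (2,1)='T' (+2 fires, +1 burnt)
Step 6: cell (2,1)='T' (+2 fires, +2 burnt)
Step 7: cell (2,1)='T' (+2 fires, +2 burnt)
Step 8: cell (2,1)='T' (+2 fires, +2 burnt)
Step 9: cell (2,1)='T' (+3 fires, +2 burnt)
Step 10: cell (2,1)='F' (+4 fires, +3 burnt)
  -> target ignites at step 10
Step 11: cell (2,1)='.' (+5 fires, +4 burnt)
Step 12: cell (2,1)='.' (+2 fires, +5 burnt)
Step 13: cell (2,1)='.' (+2 fires, +2 burnt)
Step 14: cell (2,1)='.' (+1 fires, +2 burnt)
Step 15: cell (2,1)='.' (+0 fires, +1 burnt)
  fire out at step 15

10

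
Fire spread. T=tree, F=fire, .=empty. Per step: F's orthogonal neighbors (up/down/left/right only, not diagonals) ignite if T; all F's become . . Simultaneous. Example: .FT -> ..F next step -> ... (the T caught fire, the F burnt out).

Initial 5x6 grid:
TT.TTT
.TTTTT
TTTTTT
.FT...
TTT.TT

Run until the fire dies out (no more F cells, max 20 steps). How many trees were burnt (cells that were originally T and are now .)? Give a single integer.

Answer: 20

Derivation:
Step 1: +3 fires, +1 burnt (F count now 3)
Step 2: +5 fires, +3 burnt (F count now 5)
Step 3: +3 fires, +5 burnt (F count now 3)
Step 4: +3 fires, +3 burnt (F count now 3)
Step 5: +3 fires, +3 burnt (F count now 3)
Step 6: +2 fires, +3 burnt (F count now 2)
Step 7: +1 fires, +2 burnt (F count now 1)
Step 8: +0 fires, +1 burnt (F count now 0)
Fire out after step 8
Initially T: 22, now '.': 28
Total burnt (originally-T cells now '.'): 20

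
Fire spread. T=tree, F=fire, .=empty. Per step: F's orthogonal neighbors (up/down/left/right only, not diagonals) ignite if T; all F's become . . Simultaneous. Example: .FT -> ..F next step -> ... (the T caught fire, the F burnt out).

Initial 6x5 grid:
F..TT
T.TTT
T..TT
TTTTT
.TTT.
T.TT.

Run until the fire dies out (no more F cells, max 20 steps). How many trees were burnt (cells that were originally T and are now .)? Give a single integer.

Answer: 19

Derivation:
Step 1: +1 fires, +1 burnt (F count now 1)
Step 2: +1 fires, +1 burnt (F count now 1)
Step 3: +1 fires, +1 burnt (F count now 1)
Step 4: +1 fires, +1 burnt (F count now 1)
Step 5: +2 fires, +1 burnt (F count now 2)
Step 6: +2 fires, +2 burnt (F count now 2)
Step 7: +4 fires, +2 burnt (F count now 4)
Step 8: +3 fires, +4 burnt (F count now 3)
Step 9: +3 fires, +3 burnt (F count now 3)
Step 10: +1 fires, +3 burnt (F count now 1)
Step 11: +0 fires, +1 burnt (F count now 0)
Fire out after step 11
Initially T: 20, now '.': 29
Total burnt (originally-T cells now '.'): 19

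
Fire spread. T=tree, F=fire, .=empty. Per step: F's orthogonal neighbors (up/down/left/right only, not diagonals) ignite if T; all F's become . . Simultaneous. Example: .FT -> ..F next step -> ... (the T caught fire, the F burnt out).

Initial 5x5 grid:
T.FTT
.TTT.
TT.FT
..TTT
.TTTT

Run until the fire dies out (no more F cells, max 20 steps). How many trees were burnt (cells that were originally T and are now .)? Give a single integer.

Step 1: +5 fires, +2 burnt (F count now 5)
Step 2: +5 fires, +5 burnt (F count now 5)
Step 3: +3 fires, +5 burnt (F count now 3)
Step 4: +2 fires, +3 burnt (F count now 2)
Step 5: +0 fires, +2 burnt (F count now 0)
Fire out after step 5
Initially T: 16, now '.': 24
Total burnt (originally-T cells now '.'): 15

Answer: 15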